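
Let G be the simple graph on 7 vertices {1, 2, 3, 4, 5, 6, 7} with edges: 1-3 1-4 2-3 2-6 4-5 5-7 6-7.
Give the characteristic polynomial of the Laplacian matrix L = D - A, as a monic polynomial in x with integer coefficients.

Reading degrees in the order [1, 2, 3, 4, 5, 6, 7] gives [2, 2, 2, 2, 2, 2, 2]; set D = diag(2, 2, 2, 2, 2, 2, 2) and form L = D - A. Computing det(xI - L) by cofactor expansion (or equivalently via sum-over-permutations) gives x^7 - 14x^6 + 77x^5 - 210x^4 + 294x^3 - 196x^2 + 49x. The coefficient of x^6 equals -trace(L) = -14, matching the sum of degrees.

x^7 - 14x^6 + 77x^5 - 210x^4 + 294x^3 - 196x^2 + 49x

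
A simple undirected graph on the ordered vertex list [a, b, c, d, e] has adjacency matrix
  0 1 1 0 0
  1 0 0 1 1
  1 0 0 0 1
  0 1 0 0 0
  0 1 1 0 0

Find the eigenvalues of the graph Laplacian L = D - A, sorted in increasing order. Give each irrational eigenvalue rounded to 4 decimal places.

[0, 0.8299, 2, 2.6889, 4.4812]

Reading degrees in the order [a, b, c, d, e] gives [2, 3, 2, 1, 2]; set D = diag(2, 3, 2, 1, 2) and form L = D - A. The multiplicity of 0 as a Laplacian eigenvalue equals the number of connected components.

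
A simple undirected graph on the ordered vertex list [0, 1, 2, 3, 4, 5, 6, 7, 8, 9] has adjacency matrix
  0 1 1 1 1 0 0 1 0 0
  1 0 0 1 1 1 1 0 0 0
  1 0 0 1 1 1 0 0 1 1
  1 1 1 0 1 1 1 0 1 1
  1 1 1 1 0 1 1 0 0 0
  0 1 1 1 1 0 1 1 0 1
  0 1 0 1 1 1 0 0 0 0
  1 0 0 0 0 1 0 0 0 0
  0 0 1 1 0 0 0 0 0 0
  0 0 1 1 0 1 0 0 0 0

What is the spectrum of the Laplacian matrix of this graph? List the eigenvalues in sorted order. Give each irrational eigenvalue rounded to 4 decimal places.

Reading degrees in the order [0, 1, 2, 3, 4, 5, 6, 7, 8, 9] gives [5, 5, 6, 8, 6, 7, 4, 2, 2, 3]; set D = diag(5, 5, 6, 8, 6, 7, 4, 2, 2, 3) and form L = D - A. Since every row of L sums to 0, the all-ones vector is in the kernel and 0 is an eigenvalue. The largest eigenvalue, 9.0770, is at most the vertex count 10.

[0, 1.6505, 2.1437, 2.7973, 4.3424, 5.8217, 6.3902, 7.4304, 8.3469, 9.0770]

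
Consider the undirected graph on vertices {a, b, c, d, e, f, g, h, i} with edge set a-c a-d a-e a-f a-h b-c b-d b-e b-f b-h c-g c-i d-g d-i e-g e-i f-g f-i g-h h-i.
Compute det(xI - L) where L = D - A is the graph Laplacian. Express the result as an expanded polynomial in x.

Each diagonal entry of L is the vertex degree and each off-diagonal entry is -1 where an edge is present, 0 otherwise; in the order [a, b, c, d, e, f, g, h, i] the diagonal is [5, 5, 4, 4, 4, 4, 5, 4, 5]. The eigenvalues of L are [0, 4, 4, 4, 4, 5, 5, 5, 9]; the characteristic polynomial is the product of (x - lambda_i), which multiplies out to x^9 - 40x^8 + 690x^7 - 6720x^6 + 40485x^5 - 154704x^4 + 366560x^3 - 492800x^2 + 288000x. The coefficient of x^8 equals -trace(L) = -40, matching the sum of degrees. The largest eigenvalue, 9, is at most the vertex count 9.

x^9 - 40x^8 + 690x^7 - 6720x^6 + 40485x^5 - 154704x^4 + 366560x^3 - 492800x^2 + 288000x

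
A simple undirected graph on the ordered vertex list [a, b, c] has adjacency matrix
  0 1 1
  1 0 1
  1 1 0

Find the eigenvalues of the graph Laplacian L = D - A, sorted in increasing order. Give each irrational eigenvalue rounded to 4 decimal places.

Reading degrees in the order [a, b, c] gives [2, 2, 2]; set D = diag(2, 2, 2) and form L = D - A. The multiplicity of 0 as a Laplacian eigenvalue equals the number of connected components. The single zero eigenvalue shows the graph is connected. By the matrix-tree theorem the graph has (1/3) * product of the nonzero eigenvalues = 3 spanning trees.

[0, 3, 3]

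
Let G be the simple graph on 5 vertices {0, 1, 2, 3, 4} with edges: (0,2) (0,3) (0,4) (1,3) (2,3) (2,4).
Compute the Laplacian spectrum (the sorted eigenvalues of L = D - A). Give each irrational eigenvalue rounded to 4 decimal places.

With the vertex order [0, 1, 2, 3, 4], the degrees are [3, 1, 3, 3, 2], giving D = diag(3, 1, 3, 3, 2) and L = D - A. Diagonalising L (or applying a numerical eigensolver to the 5x5 matrix) gives the spectrum above. The eigenvalues sum to 12, which equals trace(L) = 2|E|. There is one zero in the spectrum, matching the 1 component.

[0, 0.8299, 2.6889, 4, 4.4812]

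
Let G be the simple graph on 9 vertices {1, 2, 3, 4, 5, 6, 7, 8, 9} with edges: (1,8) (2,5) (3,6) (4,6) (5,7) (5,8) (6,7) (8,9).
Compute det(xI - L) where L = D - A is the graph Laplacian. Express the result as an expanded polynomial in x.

Each diagonal entry of L is the vertex degree and each off-diagonal entry is -1 where an edge is present, 0 otherwise; in the order [1, 2, 3, 4, 5, 6, 7, 8, 9] the diagonal is [1, 1, 1, 1, 3, 3, 2, 3, 1]. L has integer entries, so p(x) = det(xI - L) has integer coefficients. Expanding the determinant yields x^9 - 16x^8 + 102x^7 - 334x^6 + 608x^5 - 626x^4 + 352x^3 - 96x^2 + 9x. Since p(0) = det(-L) = 0, x divides p(x). There is one zero in the spectrum, matching the 1 component. The eigenvalues sum to 16, which equals trace(L) = 2|E|.

x^9 - 16x^8 + 102x^7 - 334x^6 + 608x^5 - 626x^4 + 352x^3 - 96x^2 + 9x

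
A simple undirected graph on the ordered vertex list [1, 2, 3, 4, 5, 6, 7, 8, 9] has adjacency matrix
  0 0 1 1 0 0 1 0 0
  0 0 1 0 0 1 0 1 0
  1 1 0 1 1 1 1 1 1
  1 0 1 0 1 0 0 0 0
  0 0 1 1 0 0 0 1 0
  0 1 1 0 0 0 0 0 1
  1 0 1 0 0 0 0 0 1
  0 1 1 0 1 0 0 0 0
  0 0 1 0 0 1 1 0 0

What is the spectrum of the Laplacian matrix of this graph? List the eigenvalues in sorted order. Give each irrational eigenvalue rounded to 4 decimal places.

With the vertex order [1, 2, 3, 4, 5, 6, 7, 8, 9], the degrees are [3, 3, 8, 3, 3, 3, 3, 3, 3], giving D = diag(3, 3, 8, 3, 3, 3, 3, 3, 3) and L = D - A. The multiplicity of 0 as a Laplacian eigenvalue equals the number of connected components.

[0, 1.5858, 1.5858, 3, 3, 4.4142, 4.4142, 5, 9]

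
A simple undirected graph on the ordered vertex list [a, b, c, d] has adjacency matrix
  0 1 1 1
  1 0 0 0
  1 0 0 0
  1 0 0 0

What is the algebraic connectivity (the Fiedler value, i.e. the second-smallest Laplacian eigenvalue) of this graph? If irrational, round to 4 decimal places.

1

With the vertex order [a, b, c, d], the degrees are [3, 1, 1, 1], giving D = diag(3, 1, 1, 1) and L = D - A. The sorted Laplacian eigenvalues are [0, 1, 1, 4]; the algebraic connectivity is the second entry, 1. The eigenvalues sum to 6, which equals trace(L) = 2|E|. By the matrix-tree theorem the graph has (1/4) * product of the nonzero eigenvalues = 1 spanning tree.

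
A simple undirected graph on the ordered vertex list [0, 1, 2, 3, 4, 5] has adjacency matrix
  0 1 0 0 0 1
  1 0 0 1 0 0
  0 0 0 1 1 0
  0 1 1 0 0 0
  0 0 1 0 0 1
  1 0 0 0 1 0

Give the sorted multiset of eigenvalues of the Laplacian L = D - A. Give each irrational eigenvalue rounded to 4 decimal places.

[0, 1, 1, 3, 3, 4]

Each diagonal entry of L is the vertex degree and each off-diagonal entry is -1 where an edge is present, 0 otherwise; in the order [0, 1, 2, 3, 4, 5] the diagonal is [2, 2, 2, 2, 2, 2]. Since every row of L sums to 0, the all-ones vector is in the kernel and 0 is an eigenvalue. The single zero eigenvalue shows the graph is connected. The largest eigenvalue, 4, is at most the vertex count 6.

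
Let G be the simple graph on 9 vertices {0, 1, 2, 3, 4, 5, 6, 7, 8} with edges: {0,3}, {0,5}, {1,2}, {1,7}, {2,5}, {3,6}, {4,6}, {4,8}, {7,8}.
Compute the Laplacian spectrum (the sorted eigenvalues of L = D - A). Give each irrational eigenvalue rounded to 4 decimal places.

[0, 0.4679, 0.4679, 1.6527, 1.6527, 3, 3, 3.8794, 3.8794]

Reading degrees in the order [0, 1, 2, 3, 4, 5, 6, 7, 8] gives [2, 2, 2, 2, 2, 2, 2, 2, 2]; set D = diag(2, 2, 2, 2, 2, 2, 2, 2, 2) and form L = D - A. The multiplicity of 0 as a Laplacian eigenvalue equals the number of connected components. There is one zero in the spectrum, matching the 1 component. By the matrix-tree theorem the graph has (1/9) * product of the nonzero eigenvalues = 9 spanning trees.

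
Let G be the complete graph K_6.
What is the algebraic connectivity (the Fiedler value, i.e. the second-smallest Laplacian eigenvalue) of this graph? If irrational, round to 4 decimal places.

The graph has 6 vertices and degree multiset [5, 5, 5, 5, 5, 5]; D is the diagonal matrix of degrees and L = D - A. The sorted Laplacian eigenvalues are [0, 6, 6, 6, 6, 6]; the algebraic connectivity is the second entry, 6. The largest eigenvalue, 6, is at most the vertex count 6. By the matrix-tree theorem the graph has (1/6) * product of the nonzero eigenvalues = 1296 spanning trees.

6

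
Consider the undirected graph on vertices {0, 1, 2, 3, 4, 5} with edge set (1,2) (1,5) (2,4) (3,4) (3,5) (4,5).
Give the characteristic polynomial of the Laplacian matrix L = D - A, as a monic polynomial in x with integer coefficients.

With the vertex order [0, 1, 2, 3, 4, 5], the degrees are [0, 2, 2, 2, 3, 3], giving D = diag(0, 2, 2, 2, 3, 3) and L = D - A. L has integer entries, so p(x) = det(xI - L) has integer coefficients. Expanding the determinant yields x^6 - 12x^5 + 51x^4 - 90x^3 + 55x^2. The coefficient of x^5 equals -trace(L) = -12, matching the sum of degrees. There are 2 zeros in the spectrum, matching the 2 components. The largest eigenvalue, 4.6180, is at most the vertex count 6.

x^6 - 12x^5 + 51x^4 - 90x^3 + 55x^2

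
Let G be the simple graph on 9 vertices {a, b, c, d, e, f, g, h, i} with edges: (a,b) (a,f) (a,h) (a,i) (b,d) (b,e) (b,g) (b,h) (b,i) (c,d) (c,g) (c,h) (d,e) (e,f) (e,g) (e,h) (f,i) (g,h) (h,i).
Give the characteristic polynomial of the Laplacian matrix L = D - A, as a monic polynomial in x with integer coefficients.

x^9 - 38x^8 + 617x^7 - 5582x^6 + 30720x^5 - 105076x^4 + 217485x^3 - 247954x^2 + 118395x

Reading degrees in the order [a, b, c, d, e, f, g, h, i] gives [4, 6, 3, 3, 5, 3, 4, 6, 4]; set D = diag(4, 6, 3, 3, 5, 3, 4, 6, 4) and form L = D - A. Computing det(xI - L) by cofactor expansion (or equivalently via sum-over-permutations) gives x^9 - 38x^8 + 617x^7 - 5582x^6 + 30720x^5 - 105076x^4 + 217485x^3 - 247954x^2 + 118395x. The coefficient of x^8 equals -trace(L) = -38, matching the sum of degrees. The eigenvalues sum to 38, which equals trace(L) = 2|E|.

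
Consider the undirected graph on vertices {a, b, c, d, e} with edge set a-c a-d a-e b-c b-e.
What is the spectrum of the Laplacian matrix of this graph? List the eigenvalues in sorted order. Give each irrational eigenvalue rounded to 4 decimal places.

Reading degrees in the order [a, b, c, d, e] gives [3, 2, 2, 1, 2]; set D = diag(3, 2, 2, 1, 2) and form L = D - A. L is symmetric positive semidefinite, so every eigenvalue is real and nonnegative.

[0, 0.8299, 2, 2.6889, 4.4812]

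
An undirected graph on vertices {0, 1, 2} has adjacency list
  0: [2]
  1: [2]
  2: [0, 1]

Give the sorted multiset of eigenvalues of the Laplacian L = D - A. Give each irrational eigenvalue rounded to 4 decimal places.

[0, 1, 3]

With the vertex order [0, 1, 2], the degrees are [1, 1, 2], giving D = diag(1, 1, 2) and L = D - A. Since every row of L sums to 0, the all-ones vector is in the kernel and 0 is an eigenvalue. The single zero eigenvalue shows the graph is connected. There is one zero in the spectrum, matching the 1 component. The largest eigenvalue, 3, is at most the vertex count 3.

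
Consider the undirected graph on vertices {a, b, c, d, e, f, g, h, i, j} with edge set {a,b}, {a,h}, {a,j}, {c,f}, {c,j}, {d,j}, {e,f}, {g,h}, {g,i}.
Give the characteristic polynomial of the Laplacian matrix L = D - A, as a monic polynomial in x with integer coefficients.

x^10 - 18x^9 + 134x^8 - 536x^7 + 1253x^6 - 1746x^5 + 1420x^4 - 632x^3 + 135x^2 - 10x

Reading degrees in the order [a, b, c, d, e, f, g, h, i, j] gives [3, 1, 2, 1, 1, 2, 2, 2, 1, 3]; set D = diag(3, 1, 2, 1, 1, 2, 2, 2, 1, 3) and form L = D - A. Computing det(xI - L) by cofactor expansion (or equivalently via sum-over-permutations) gives x^10 - 18x^9 + 134x^8 - 536x^7 + 1253x^6 - 1746x^5 + 1420x^4 - 632x^3 + 135x^2 - 10x. Since p(0) = det(-L) = 0, x divides p(x). The largest eigenvalue, 4.7056, is at most the vertex count 10. The eigenvalues sum to 18, which equals trace(L) = 2|E|.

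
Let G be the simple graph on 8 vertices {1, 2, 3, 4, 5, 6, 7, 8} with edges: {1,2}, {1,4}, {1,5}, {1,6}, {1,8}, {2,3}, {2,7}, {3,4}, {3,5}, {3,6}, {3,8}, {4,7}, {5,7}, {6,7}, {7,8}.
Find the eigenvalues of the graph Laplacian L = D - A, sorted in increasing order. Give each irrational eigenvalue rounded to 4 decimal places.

With the vertex order [1, 2, 3, 4, 5, 6, 7, 8], the degrees are [5, 3, 5, 3, 3, 3, 5, 3], giving D = diag(5, 3, 5, 3, 3, 3, 5, 3) and L = D - A. The multiplicity of 0 as a Laplacian eigenvalue equals the number of connected components.

[0, 3, 3, 3, 3, 5, 5, 8]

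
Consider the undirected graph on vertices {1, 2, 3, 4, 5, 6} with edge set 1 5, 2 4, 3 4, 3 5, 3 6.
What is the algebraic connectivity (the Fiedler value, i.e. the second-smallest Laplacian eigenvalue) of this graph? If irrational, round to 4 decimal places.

With the vertex order [1, 2, 3, 4, 5, 6], the degrees are [1, 1, 3, 2, 2, 1], giving D = diag(1, 1, 3, 2, 2, 1) and L = D - A. The sorted Laplacian eigenvalues are [0, 0.3820, 0.6972, 2, 2.6180, 4.3028]; the algebraic connectivity is the second entry, 0.3820.

0.3820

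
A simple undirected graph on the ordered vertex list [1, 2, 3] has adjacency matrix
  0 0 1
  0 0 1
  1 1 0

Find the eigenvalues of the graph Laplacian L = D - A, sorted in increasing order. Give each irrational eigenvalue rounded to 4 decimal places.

Each diagonal entry of L is the vertex degree and each off-diagonal entry is -1 where an edge is present, 0 otherwise; in the order [1, 2, 3] the diagonal is [1, 1, 2]. Since every row of L sums to 0, the all-ones vector is in the kernel and 0 is an eigenvalue. The eigenvalues sum to 4, which equals trace(L) = 2|E|. By the matrix-tree theorem the graph has (1/3) * product of the nonzero eigenvalues = 1 spanning tree.

[0, 1, 3]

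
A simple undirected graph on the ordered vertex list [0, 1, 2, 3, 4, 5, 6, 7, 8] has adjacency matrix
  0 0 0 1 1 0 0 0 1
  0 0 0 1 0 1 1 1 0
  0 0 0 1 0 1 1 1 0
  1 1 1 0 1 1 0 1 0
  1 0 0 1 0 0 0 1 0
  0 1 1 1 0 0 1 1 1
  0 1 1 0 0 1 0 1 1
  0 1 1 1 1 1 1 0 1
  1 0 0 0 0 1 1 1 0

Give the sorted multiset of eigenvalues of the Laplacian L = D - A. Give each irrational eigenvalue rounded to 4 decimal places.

Each diagonal entry of L is the vertex degree and each off-diagonal entry is -1 where an edge is present, 0 otherwise; in the order [0, 1, 2, 3, 4, 5, 6, 7, 8] the diagonal is [3, 4, 4, 6, 3, 6, 5, 7, 4]. The multiplicity of 0 as a Laplacian eigenvalue equals the number of connected components.

[0, 1.9904, 3.2458, 4, 4.3511, 5.8850, 6.9020, 7.4821, 8.1436]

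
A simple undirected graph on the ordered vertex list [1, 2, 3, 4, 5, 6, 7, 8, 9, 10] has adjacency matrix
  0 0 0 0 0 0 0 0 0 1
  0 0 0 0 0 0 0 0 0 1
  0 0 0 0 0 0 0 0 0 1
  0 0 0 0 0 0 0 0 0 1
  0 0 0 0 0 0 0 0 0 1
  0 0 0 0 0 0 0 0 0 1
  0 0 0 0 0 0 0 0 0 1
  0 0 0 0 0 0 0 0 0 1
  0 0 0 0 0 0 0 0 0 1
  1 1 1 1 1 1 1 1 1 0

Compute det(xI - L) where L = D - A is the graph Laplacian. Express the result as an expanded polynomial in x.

x^10 - 18x^9 + 108x^8 - 336x^7 + 630x^6 - 756x^5 + 588x^4 - 288x^3 + 81x^2 - 10x

With the vertex order [1, 2, 3, 4, 5, 6, 7, 8, 9, 10], the degrees are [1, 1, 1, 1, 1, 1, 1, 1, 1, 9], giving D = diag(1, 1, 1, 1, 1, 1, 1, 1, 1, 9) and L = D - A. L has integer entries, so p(x) = det(xI - L) has integer coefficients. Expanding the determinant yields x^10 - 18x^9 + 108x^8 - 336x^7 + 630x^6 - 756x^5 + 588x^4 - 288x^3 + 81x^2 - 10x. Since p(0) = det(-L) = 0, x divides p(x).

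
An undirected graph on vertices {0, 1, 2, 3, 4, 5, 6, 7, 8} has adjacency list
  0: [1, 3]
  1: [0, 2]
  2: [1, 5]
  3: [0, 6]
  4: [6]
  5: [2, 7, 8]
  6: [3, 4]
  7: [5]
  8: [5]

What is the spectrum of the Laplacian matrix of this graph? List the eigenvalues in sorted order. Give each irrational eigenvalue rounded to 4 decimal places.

[0, 0.1289, 0.5540, 1, 1.2613, 2.1326, 3, 3.6881, 4.2350]

Reading degrees in the order [0, 1, 2, 3, 4, 5, 6, 7, 8] gives [2, 2, 2, 2, 1, 3, 2, 1, 1]; set D = diag(2, 2, 2, 2, 1, 3, 2, 1, 1) and form L = D - A. Diagonalising L (or applying a numerical eigensolver to the 9x9 matrix) gives the spectrum above. The eigenvalues sum to 16, which equals trace(L) = 2|E|.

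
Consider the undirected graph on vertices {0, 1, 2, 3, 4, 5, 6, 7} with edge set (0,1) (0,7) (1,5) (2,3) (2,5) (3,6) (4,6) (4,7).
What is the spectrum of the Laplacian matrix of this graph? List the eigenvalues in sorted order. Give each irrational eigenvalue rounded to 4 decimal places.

Each diagonal entry of L is the vertex degree and each off-diagonal entry is -1 where an edge is present, 0 otherwise; in the order [0, 1, 2, 3, 4, 5, 6, 7] the diagonal is [2, 2, 2, 2, 2, 2, 2, 2]. The multiplicity of 0 as a Laplacian eigenvalue equals the number of connected components. The single zero eigenvalue shows the graph is connected. There is one zero in the spectrum, matching the 1 component.

[0, 0.5858, 0.5858, 2, 2, 3.4142, 3.4142, 4]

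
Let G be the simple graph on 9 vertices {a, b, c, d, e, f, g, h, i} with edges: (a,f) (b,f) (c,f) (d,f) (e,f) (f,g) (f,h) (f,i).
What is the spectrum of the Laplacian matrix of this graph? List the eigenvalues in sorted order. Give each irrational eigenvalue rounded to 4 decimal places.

[0, 1, 1, 1, 1, 1, 1, 1, 9]

With the vertex order [a, b, c, d, e, f, g, h, i], the degrees are [1, 1, 1, 1, 1, 8, 1, 1, 1], giving D = diag(1, 1, 1, 1, 1, 8, 1, 1, 1) and L = D - A. Diagonalising L (or applying a numerical eigensolver to the 9x9 matrix) gives the spectrum above. The single zero eigenvalue shows the graph is connected. The eigenvalues sum to 16, which equals trace(L) = 2|E|. There is one zero in the spectrum, matching the 1 component.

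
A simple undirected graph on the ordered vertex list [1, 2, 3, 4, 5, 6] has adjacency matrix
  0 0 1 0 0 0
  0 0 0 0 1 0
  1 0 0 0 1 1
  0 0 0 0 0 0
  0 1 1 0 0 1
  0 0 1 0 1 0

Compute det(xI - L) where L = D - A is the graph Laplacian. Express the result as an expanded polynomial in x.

x^6 - 10x^5 + 33x^4 - 40x^3 + 15x^2

Reading degrees in the order [1, 2, 3, 4, 5, 6] gives [1, 1, 3, 0, 3, 2]; set D = diag(1, 1, 3, 0, 3, 2) and form L = D - A. Computing det(xI - L) by cofactor expansion (or equivalently via sum-over-permutations) gives x^6 - 10x^5 + 33x^4 - 40x^3 + 15x^2. The constant term is 0 because L is singular (the all-ones vector lies in its kernel). The eigenvalues sum to 10, which equals trace(L) = 2|E|.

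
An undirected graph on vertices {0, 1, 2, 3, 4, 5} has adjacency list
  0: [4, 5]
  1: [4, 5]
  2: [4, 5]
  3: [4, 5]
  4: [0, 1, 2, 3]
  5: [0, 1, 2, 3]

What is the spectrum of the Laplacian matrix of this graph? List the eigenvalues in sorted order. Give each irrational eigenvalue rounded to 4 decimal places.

Reading degrees in the order [0, 1, 2, 3, 4, 5] gives [2, 2, 2, 2, 4, 4]; set D = diag(2, 2, 2, 2, 4, 4) and form L = D - A. L is symmetric positive semidefinite, so every eigenvalue is real and nonnegative. The largest eigenvalue, 6, is at most the vertex count 6.

[0, 2, 2, 2, 4, 6]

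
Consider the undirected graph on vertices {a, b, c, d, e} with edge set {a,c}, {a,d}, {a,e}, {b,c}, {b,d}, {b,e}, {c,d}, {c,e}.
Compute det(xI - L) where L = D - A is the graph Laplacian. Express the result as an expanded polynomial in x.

With the vertex order [a, b, c, d, e], the degrees are [3, 3, 4, 3, 3], giving D = diag(3, 3, 4, 3, 3) and L = D - A. Computing det(xI - L) by cofactor expansion (or equivalently via sum-over-permutations) gives x^5 - 16x^4 + 94x^3 - 240x^2 + 225x. The constant term is 0 because L is singular (the all-ones vector lies in its kernel). The largest eigenvalue, 5, is at most the vertex count 5. The eigenvalues sum to 16, which equals trace(L) = 2|E|.

x^5 - 16x^4 + 94x^3 - 240x^2 + 225x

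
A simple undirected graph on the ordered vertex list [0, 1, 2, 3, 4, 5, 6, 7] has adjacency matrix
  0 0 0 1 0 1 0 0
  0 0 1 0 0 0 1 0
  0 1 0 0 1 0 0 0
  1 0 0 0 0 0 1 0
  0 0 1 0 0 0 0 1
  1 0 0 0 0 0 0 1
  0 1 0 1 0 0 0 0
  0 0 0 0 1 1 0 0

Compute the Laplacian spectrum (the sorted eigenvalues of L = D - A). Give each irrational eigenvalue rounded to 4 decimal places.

Each diagonal entry of L is the vertex degree and each off-diagonal entry is -1 where an edge is present, 0 otherwise; in the order [0, 1, 2, 3, 4, 5, 6, 7] the diagonal is [2, 2, 2, 2, 2, 2, 2, 2]. Diagonalising L (or applying a numerical eigensolver to the 8x8 matrix) gives the spectrum above. There is one zero in the spectrum, matching the 1 component.

[0, 0.5858, 0.5858, 2, 2, 3.4142, 3.4142, 4]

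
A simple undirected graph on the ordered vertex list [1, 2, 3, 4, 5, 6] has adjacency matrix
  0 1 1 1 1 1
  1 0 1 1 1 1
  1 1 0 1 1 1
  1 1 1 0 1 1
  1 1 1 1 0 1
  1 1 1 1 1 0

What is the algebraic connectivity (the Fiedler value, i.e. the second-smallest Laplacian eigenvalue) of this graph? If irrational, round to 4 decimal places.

6

Each diagonal entry of L is the vertex degree and each off-diagonal entry is -1 where an edge is present, 0 otherwise; in the order [1, 2, 3, 4, 5, 6] the diagonal is [5, 5, 5, 5, 5, 5]. The sorted Laplacian eigenvalues are [0, 6, 6, 6, 6, 6]; the algebraic connectivity is the second entry, 6. The largest eigenvalue, 6, is at most the vertex count 6.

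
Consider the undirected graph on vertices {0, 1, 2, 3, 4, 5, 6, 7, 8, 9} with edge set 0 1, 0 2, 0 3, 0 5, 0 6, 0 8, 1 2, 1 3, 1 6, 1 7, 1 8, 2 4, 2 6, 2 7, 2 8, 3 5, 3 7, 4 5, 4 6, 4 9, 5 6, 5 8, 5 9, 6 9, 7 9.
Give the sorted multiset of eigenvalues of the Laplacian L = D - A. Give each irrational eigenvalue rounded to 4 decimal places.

[0, 2.6294, 3.1762, 4.1975, 4.7198, 5.4658, 6.7964, 7.1982, 7.6454, 8.1713]

Reading degrees in the order [0, 1, 2, 3, 4, 5, 6, 7, 8, 9] gives [6, 6, 6, 4, 4, 6, 6, 4, 4, 4]; set D = diag(6, 6, 6, 4, 4, 6, 6, 4, 4, 4) and form L = D - A. L is symmetric positive semidefinite, so every eigenvalue is real and nonnegative. The single zero eigenvalue shows the graph is connected. There is one zero in the spectrum, matching the 1 component.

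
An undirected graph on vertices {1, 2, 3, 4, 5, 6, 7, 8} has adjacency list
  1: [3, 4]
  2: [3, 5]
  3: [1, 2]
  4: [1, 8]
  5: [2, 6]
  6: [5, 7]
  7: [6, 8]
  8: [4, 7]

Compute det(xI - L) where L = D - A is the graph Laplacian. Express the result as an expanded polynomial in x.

With the vertex order [1, 2, 3, 4, 5, 6, 7, 8], the degrees are [2, 2, 2, 2, 2, 2, 2, 2], giving D = diag(2, 2, 2, 2, 2, 2, 2, 2) and L = D - A. L has integer entries, so p(x) = det(xI - L) has integer coefficients. Expanding the determinant yields x^8 - 16x^7 + 104x^6 - 352x^5 + 660x^4 - 672x^3 + 336x^2 - 64x. The constant term is 0 because L is singular (the all-ones vector lies in its kernel). There is one zero in the spectrum, matching the 1 component.

x^8 - 16x^7 + 104x^6 - 352x^5 + 660x^4 - 672x^3 + 336x^2 - 64x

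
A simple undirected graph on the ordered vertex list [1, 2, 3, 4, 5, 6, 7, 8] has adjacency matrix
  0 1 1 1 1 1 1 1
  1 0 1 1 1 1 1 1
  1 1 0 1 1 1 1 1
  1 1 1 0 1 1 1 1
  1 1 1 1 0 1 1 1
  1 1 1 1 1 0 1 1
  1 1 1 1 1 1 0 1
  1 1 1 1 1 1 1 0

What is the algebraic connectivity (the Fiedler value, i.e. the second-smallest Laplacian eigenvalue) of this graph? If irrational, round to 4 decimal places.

Reading degrees in the order [1, 2, 3, 4, 5, 6, 7, 8] gives [7, 7, 7, 7, 7, 7, 7, 7]; set D = diag(7, 7, 7, 7, 7, 7, 7, 7) and form L = D - A. The sorted Laplacian eigenvalues are [0, 8, 8, 8, 8, 8, 8, 8]; the algebraic connectivity is the second entry, 8. The eigenvalues sum to 56, which equals trace(L) = 2|E|.

8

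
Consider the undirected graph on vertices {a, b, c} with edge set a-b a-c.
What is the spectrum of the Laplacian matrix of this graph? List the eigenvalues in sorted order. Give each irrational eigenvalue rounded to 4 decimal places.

With the vertex order [a, b, c], the degrees are [2, 1, 1], giving D = diag(2, 1, 1) and L = D - A. The multiplicity of 0 as a Laplacian eigenvalue equals the number of connected components. The single zero eigenvalue shows the graph is connected. There is one zero in the spectrum, matching the 1 component. By the matrix-tree theorem the graph has (1/3) * product of the nonzero eigenvalues = 1 spanning tree.

[0, 1, 3]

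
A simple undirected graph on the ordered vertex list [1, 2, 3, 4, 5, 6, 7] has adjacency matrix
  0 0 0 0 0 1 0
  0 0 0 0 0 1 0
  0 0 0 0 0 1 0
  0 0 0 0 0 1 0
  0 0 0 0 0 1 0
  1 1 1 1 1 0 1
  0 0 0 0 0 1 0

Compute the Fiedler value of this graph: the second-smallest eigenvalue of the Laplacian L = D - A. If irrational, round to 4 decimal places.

1

Each diagonal entry of L is the vertex degree and each off-diagonal entry is -1 where an edge is present, 0 otherwise; in the order [1, 2, 3, 4, 5, 6, 7] the diagonal is [1, 1, 1, 1, 1, 6, 1]. The smallest Laplacian eigenvalue is always 0. The next one, lambda_2 = 1, measures how hard the graph is to disconnect: larger values mean better connectivity. The eigenvalues sum to 12, which equals trace(L) = 2|E|. By the matrix-tree theorem the graph has (1/7) * product of the nonzero eigenvalues = 1 spanning tree.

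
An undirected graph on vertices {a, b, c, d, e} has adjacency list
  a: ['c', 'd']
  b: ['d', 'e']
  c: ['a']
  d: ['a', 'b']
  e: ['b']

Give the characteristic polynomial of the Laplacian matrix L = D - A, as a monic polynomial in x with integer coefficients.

Reading degrees in the order [a, b, c, d, e] gives [2, 2, 1, 2, 1]; set D = diag(2, 2, 1, 2, 1) and form L = D - A. Computing det(xI - L) by cofactor expansion (or equivalently via sum-over-permutations) gives x^5 - 8x^4 + 21x^3 - 20x^2 + 5x. The constant term is 0 because L is singular (the all-ones vector lies in its kernel). The largest eigenvalue, 3.6180, is at most the vertex count 5.

x^5 - 8x^4 + 21x^3 - 20x^2 + 5x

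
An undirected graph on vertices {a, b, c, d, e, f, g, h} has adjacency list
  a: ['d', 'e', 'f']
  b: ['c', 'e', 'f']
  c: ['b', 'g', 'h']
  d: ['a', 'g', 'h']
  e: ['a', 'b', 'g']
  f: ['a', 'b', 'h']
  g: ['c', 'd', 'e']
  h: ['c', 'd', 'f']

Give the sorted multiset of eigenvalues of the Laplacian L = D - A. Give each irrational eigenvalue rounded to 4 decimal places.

With the vertex order [a, b, c, d, e, f, g, h], the degrees are [3, 3, 3, 3, 3, 3, 3, 3], giving D = diag(3, 3, 3, 3, 3, 3, 3, 3) and L = D - A. L is symmetric positive semidefinite, so every eigenvalue is real and nonnegative.

[0, 2, 2, 2, 4, 4, 4, 6]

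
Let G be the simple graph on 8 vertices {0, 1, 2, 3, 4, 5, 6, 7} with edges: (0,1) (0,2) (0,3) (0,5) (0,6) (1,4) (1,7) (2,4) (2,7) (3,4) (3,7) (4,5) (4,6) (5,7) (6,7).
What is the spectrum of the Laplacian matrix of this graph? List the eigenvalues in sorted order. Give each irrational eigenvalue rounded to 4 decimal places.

Reading degrees in the order [0, 1, 2, 3, 4, 5, 6, 7] gives [5, 3, 3, 3, 5, 3, 3, 5]; set D = diag(5, 3, 3, 3, 5, 3, 3, 5) and form L = D - A. The multiplicity of 0 as a Laplacian eigenvalue equals the number of connected components. The largest eigenvalue, 8, is at most the vertex count 8.

[0, 3, 3, 3, 3, 5, 5, 8]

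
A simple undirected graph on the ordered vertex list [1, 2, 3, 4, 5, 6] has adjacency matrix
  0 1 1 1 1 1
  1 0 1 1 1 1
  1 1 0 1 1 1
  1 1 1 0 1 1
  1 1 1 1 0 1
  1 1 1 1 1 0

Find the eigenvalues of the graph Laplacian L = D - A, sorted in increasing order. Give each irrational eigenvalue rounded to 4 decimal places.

Reading degrees in the order [1, 2, 3, 4, 5, 6] gives [5, 5, 5, 5, 5, 5]; set D = diag(5, 5, 5, 5, 5, 5) and form L = D - A. Since every row of L sums to 0, the all-ones vector is in the kernel and 0 is an eigenvalue. The single zero eigenvalue shows the graph is connected.

[0, 6, 6, 6, 6, 6]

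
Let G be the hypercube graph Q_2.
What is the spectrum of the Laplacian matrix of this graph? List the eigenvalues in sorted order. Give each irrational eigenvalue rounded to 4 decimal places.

The graph has 4 vertices and degree multiset [2, 2, 2, 2]; D is the diagonal matrix of degrees and L = D - A. The multiplicity of 0 as a Laplacian eigenvalue equals the number of connected components. The single zero eigenvalue shows the graph is connected. By the matrix-tree theorem the graph has (1/4) * product of the nonzero eigenvalues = 4 spanning trees. The eigenvalues sum to 8, which equals trace(L) = 2|E|.

[0, 2, 2, 4]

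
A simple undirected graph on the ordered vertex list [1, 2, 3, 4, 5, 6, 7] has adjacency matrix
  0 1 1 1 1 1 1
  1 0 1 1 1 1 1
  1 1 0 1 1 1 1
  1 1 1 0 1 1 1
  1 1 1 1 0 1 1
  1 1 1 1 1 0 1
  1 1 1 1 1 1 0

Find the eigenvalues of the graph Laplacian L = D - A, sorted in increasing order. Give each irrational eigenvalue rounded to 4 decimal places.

With the vertex order [1, 2, 3, 4, 5, 6, 7], the degrees are [6, 6, 6, 6, 6, 6, 6], giving D = diag(6, 6, 6, 6, 6, 6, 6) and L = D - A. Since every row of L sums to 0, the all-ones vector is in the kernel and 0 is an eigenvalue. The largest eigenvalue, 7, is at most the vertex count 7. There is one zero in the spectrum, matching the 1 component.

[0, 7, 7, 7, 7, 7, 7]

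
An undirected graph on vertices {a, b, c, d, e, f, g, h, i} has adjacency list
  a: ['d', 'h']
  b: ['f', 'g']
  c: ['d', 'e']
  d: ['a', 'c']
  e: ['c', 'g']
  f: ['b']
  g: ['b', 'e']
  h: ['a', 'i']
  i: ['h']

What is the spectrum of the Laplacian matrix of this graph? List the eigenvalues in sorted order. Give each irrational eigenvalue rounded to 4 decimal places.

Reading degrees in the order [a, b, c, d, e, f, g, h, i] gives [2, 2, 2, 2, 2, 1, 2, 2, 1]; set D = diag(2, 2, 2, 2, 2, 1, 2, 2, 1) and form L = D - A. Diagonalising L (or applying a numerical eigensolver to the 9x9 matrix) gives the spectrum above. The single zero eigenvalue shows the graph is connected. The eigenvalues sum to 16, which equals trace(L) = 2|E|. The largest eigenvalue, 3.8794, is at most the vertex count 9.

[0, 0.1206, 0.4679, 1, 1.6527, 2.3473, 3, 3.5321, 3.8794]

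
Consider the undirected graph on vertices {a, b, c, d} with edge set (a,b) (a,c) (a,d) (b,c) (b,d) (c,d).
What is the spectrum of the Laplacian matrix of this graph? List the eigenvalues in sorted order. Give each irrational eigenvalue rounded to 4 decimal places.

[0, 4, 4, 4]

With the vertex order [a, b, c, d], the degrees are [3, 3, 3, 3], giving D = diag(3, 3, 3, 3) and L = D - A. Since every row of L sums to 0, the all-ones vector is in the kernel and 0 is an eigenvalue.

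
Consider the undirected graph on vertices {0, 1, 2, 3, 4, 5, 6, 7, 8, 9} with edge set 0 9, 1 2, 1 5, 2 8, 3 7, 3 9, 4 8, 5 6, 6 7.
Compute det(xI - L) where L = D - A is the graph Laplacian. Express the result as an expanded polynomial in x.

Each diagonal entry of L is the vertex degree and each off-diagonal entry is -1 where an edge is present, 0 otherwise; in the order [0, 1, 2, 3, 4, 5, 6, 7, 8, 9] the diagonal is [1, 2, 2, 2, 1, 2, 2, 2, 2, 2]. Computing det(xI - L) by cofactor expansion (or equivalently via sum-over-permutations) gives x^10 - 18x^9 + 136x^8 - 560x^7 + 1365x^6 - 2002x^5 + 1716x^4 - 792x^3 + 165x^2 - 10x. Since p(0) = det(-L) = 0, x divides p(x). There is one zero in the spectrum, matching the 1 component.

x^10 - 18x^9 + 136x^8 - 560x^7 + 1365x^6 - 2002x^5 + 1716x^4 - 792x^3 + 165x^2 - 10x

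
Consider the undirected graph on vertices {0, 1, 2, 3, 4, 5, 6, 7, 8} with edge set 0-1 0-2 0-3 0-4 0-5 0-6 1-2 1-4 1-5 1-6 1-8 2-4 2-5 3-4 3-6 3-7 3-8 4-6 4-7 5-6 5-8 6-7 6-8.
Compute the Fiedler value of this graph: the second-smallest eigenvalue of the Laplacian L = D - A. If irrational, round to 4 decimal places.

2.4465

Reading degrees in the order [0, 1, 2, 3, 4, 5, 6, 7, 8] gives [6, 6, 4, 5, 6, 5, 7, 3, 4]; set D = diag(6, 6, 4, 5, 6, 5, 7, 3, 4) and form L = D - A. The sorted Laplacian eigenvalues are [0, 2.4465, 3.4591, 4.9835, 5.6316, 6.1679, 7.4356, 7.6666, 8.2093]; the algebraic connectivity is the second entry, 2.4465. The eigenvalues sum to 46, which equals trace(L) = 2|E|. By the matrix-tree theorem the graph has (1/9) * product of the nonzero eigenvalues = 76171 spanning trees.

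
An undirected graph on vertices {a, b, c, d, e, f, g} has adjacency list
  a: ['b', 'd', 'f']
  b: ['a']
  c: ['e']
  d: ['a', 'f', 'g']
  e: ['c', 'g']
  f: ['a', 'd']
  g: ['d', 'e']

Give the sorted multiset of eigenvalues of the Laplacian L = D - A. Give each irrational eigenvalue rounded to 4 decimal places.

With the vertex order [a, b, c, d, e, f, g], the degrees are [3, 1, 1, 3, 2, 2, 2], giving D = diag(3, 1, 1, 3, 2, 2, 2) and L = D - A. Diagonalising L (or applying a numerical eigensolver to the 7x7 matrix) gives the spectrum above. The single zero eigenvalue shows the graph is connected.

[0, 0.2679, 1, 1.5858, 3, 3.7321, 4.4142]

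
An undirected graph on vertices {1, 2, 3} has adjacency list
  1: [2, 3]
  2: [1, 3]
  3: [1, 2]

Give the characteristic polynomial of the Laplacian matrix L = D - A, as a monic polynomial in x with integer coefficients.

Each diagonal entry of L is the vertex degree and each off-diagonal entry is -1 where an edge is present, 0 otherwise; in the order [1, 2, 3] the diagonal is [2, 2, 2]. L has integer entries, so p(x) = det(xI - L) has integer coefficients. Expanding the determinant yields x^3 - 6x^2 + 9x. The coefficient of x^2 equals -trace(L) = -6, matching the sum of degrees. By the matrix-tree theorem the graph has (1/3) * product of the nonzero eigenvalues = 3 spanning trees. There is one zero in the spectrum, matching the 1 component.

x^3 - 6x^2 + 9x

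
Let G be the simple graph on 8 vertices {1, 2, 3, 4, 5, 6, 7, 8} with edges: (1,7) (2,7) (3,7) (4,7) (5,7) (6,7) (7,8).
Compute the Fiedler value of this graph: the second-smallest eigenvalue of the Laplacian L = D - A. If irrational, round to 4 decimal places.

1

Each diagonal entry of L is the vertex degree and each off-diagonal entry is -1 where an edge is present, 0 otherwise; in the order [1, 2, 3, 4, 5, 6, 7, 8] the diagonal is [1, 1, 1, 1, 1, 1, 7, 1]. The sorted Laplacian eigenvalues are [0, 1, 1, 1, 1, 1, 1, 8]; the algebraic connectivity is the second entry, 1. By the matrix-tree theorem the graph has (1/8) * product of the nonzero eigenvalues = 1 spanning tree.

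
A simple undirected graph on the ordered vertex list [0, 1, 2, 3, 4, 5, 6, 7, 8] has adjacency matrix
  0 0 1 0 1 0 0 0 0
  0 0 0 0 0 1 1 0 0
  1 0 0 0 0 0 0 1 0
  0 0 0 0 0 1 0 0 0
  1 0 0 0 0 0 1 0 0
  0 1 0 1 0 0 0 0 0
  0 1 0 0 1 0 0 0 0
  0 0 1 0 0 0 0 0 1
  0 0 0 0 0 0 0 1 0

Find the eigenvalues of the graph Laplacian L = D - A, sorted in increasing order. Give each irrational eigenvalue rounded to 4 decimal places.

[0, 0.1206, 0.4679, 1, 1.6527, 2.3473, 3, 3.5321, 3.8794]

With the vertex order [0, 1, 2, 3, 4, 5, 6, 7, 8], the degrees are [2, 2, 2, 1, 2, 2, 2, 2, 1], giving D = diag(2, 2, 2, 1, 2, 2, 2, 2, 1) and L = D - A. Since every row of L sums to 0, the all-ones vector is in the kernel and 0 is an eigenvalue.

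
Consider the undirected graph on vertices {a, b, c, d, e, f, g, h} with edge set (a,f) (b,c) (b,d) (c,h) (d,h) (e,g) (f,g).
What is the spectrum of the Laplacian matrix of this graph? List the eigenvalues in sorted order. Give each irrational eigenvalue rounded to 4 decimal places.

Reading degrees in the order [a, b, c, d, e, f, g, h] gives [1, 2, 2, 2, 1, 2, 2, 2]; set D = diag(1, 2, 2, 2, 1, 2, 2, 2) and form L = D - A. Since every row of L sums to 0, the all-ones vector is in the kernel and 0 is an eigenvalue. The 2 zero eigenvalues correspond to the 2 connected components. There are 2 zeros in the spectrum, matching the 2 components.

[0, 0, 0.5858, 2, 2, 2, 3.4142, 4]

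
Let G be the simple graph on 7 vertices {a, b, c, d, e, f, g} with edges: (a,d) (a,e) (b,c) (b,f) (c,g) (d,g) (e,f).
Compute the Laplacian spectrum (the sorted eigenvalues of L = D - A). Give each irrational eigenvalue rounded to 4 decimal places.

[0, 0.7530, 0.7530, 2.4450, 2.4450, 3.8019, 3.8019]

Each diagonal entry of L is the vertex degree and each off-diagonal entry is -1 where an edge is present, 0 otherwise; in the order [a, b, c, d, e, f, g] the diagonal is [2, 2, 2, 2, 2, 2, 2]. L is symmetric positive semidefinite, so every eigenvalue is real and nonnegative. The single zero eigenvalue shows the graph is connected. The largest eigenvalue, 3.8019, is at most the vertex count 7.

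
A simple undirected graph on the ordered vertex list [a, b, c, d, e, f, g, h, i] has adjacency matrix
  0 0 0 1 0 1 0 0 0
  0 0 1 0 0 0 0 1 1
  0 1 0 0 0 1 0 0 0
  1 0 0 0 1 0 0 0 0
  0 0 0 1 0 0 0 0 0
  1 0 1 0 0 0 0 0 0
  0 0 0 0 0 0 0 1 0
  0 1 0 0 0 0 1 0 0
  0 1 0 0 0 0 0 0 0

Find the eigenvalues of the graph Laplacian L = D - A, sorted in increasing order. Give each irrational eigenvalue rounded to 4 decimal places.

With the vertex order [a, b, c, d, e, f, g, h, i], the degrees are [2, 3, 2, 2, 1, 2, 1, 2, 1], giving D = diag(2, 3, 2, 2, 1, 2, 1, 2, 1) and L = D - A. Diagonalising L (or applying a numerical eigensolver to the 9x9 matrix) gives the spectrum above. By the matrix-tree theorem the graph has (1/9) * product of the nonzero eigenvalues = 1 spanning tree.

[0, 0.1404, 0.5362, 0.7754, 1.5803, 2.2449, 2.7784, 3.5988, 4.3455]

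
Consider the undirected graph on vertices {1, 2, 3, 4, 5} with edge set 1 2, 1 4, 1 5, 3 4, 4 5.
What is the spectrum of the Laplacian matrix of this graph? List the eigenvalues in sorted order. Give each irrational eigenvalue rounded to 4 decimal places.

With the vertex order [1, 2, 3, 4, 5], the degrees are [3, 1, 1, 3, 2], giving D = diag(3, 1, 1, 3, 2) and L = D - A. L is symmetric positive semidefinite, so every eigenvalue is real and nonnegative. The single zero eigenvalue shows the graph is connected.

[0, 0.6972, 1.3820, 3.6180, 4.3028]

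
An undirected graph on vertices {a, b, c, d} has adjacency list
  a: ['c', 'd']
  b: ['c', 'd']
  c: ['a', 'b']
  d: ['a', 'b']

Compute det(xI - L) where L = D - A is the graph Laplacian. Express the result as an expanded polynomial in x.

x^4 - 8x^3 + 20x^2 - 16x

With the vertex order [a, b, c, d], the degrees are [2, 2, 2, 2], giving D = diag(2, 2, 2, 2) and L = D - A. L has integer entries, so p(x) = det(xI - L) has integer coefficients. Expanding the determinant yields x^4 - 8x^3 + 20x^2 - 16x. The constant term is 0 because L is singular (the all-ones vector lies in its kernel). There is one zero in the spectrum, matching the 1 component.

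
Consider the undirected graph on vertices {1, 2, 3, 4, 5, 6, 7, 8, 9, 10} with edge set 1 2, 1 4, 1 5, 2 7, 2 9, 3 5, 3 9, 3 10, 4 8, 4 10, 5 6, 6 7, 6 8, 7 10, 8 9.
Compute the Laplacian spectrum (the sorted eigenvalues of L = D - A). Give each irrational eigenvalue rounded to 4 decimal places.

Each diagonal entry of L is the vertex degree and each off-diagonal entry is -1 where an edge is present, 0 otherwise; in the order [1, 2, 3, 4, 5, 6, 7, 8, 9, 10] the diagonal is [3, 3, 3, 3, 3, 3, 3, 3, 3, 3]. Since every row of L sums to 0, the all-ones vector is in the kernel and 0 is an eigenvalue. The largest eigenvalue, 5, is at most the vertex count 10.

[0, 2, 2, 2, 2, 2, 5, 5, 5, 5]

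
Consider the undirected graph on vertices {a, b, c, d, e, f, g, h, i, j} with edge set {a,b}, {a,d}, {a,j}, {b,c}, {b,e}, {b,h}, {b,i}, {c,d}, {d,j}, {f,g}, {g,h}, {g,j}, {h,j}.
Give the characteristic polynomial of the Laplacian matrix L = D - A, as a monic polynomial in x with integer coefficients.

x^10 - 26x^9 + 283x^8 - 1682x^7 + 5974x^6 - 13054x^5 + 17431x^4 - 13640x^3 + 5653x^2 - 940x

With the vertex order [a, b, c, d, e, f, g, h, i, j], the degrees are [3, 5, 2, 3, 1, 1, 3, 3, 1, 4], giving D = diag(3, 5, 2, 3, 1, 1, 3, 3, 1, 4) and L = D - A. Computing det(xI - L) by cofactor expansion (or equivalently via sum-over-permutations) gives x^10 - 26x^9 + 283x^8 - 1682x^7 + 5974x^6 - 13054x^5 + 17431x^4 - 13640x^3 + 5653x^2 - 940x. The constant term is 0 because L is singular (the all-ones vector lies in its kernel). By the matrix-tree theorem the graph has (1/10) * product of the nonzero eigenvalues = 94 spanning trees.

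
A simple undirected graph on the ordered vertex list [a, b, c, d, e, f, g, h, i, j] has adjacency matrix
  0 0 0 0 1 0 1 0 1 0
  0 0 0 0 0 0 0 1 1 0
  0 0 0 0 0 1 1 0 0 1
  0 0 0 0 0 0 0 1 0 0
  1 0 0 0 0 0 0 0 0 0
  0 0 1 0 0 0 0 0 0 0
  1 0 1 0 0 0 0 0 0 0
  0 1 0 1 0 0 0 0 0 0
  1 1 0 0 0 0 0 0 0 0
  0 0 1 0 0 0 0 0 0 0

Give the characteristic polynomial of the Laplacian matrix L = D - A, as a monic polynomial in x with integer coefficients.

x^10 - 18x^9 + 134x^8 - 536x^7 + 1255x^6 - 1760x^5 + 1452x^4 - 660x^3 + 142x^2 - 10x

Reading degrees in the order [a, b, c, d, e, f, g, h, i, j] gives [3, 2, 3, 1, 1, 1, 2, 2, 2, 1]; set D = diag(3, 2, 3, 1, 1, 1, 2, 2, 2, 1) and form L = D - A. Computing det(xI - L) by cofactor expansion (or equivalently via sum-over-permutations) gives x^10 - 18x^9 + 134x^8 - 536x^7 + 1255x^6 - 1760x^5 + 1452x^4 - 660x^3 + 142x^2 - 10x. The constant term is 0 because L is singular (the all-ones vector lies in its kernel). The largest eigenvalue, 4.4944, is at most the vertex count 10. By the matrix-tree theorem the graph has (1/10) * product of the nonzero eigenvalues = 1 spanning tree.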